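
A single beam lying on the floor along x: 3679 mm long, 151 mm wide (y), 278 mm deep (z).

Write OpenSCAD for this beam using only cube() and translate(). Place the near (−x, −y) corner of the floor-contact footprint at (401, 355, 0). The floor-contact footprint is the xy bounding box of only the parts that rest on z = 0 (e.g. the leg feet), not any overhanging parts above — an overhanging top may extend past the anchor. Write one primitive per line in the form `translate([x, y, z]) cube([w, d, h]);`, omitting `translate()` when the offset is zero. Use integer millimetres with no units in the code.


translate([401, 355, 0]) cube([3679, 151, 278]);


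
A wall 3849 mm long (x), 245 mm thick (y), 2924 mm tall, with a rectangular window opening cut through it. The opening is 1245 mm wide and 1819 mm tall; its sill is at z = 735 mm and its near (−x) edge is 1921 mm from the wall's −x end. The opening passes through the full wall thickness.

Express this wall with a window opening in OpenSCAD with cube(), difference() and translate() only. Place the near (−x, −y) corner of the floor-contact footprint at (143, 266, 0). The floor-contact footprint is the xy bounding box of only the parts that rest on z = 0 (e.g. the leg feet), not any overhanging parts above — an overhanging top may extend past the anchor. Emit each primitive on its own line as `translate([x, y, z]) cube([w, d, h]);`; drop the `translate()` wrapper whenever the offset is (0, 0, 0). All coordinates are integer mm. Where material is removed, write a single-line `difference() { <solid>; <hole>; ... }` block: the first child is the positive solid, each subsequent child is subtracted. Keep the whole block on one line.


difference() { translate([143, 266, 0]) cube([3849, 245, 2924]); translate([2064, 266, 735]) cube([1245, 245, 1819]); }


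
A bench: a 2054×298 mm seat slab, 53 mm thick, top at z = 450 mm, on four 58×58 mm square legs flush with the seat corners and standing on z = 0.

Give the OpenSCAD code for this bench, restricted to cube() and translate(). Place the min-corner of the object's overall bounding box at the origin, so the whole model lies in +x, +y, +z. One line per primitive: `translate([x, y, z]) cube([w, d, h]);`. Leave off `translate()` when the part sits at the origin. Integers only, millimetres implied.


translate([0, 0, 397]) cube([2054, 298, 53]);
cube([58, 58, 397]);
translate([0, 240, 0]) cube([58, 58, 397]);
translate([1996, 0, 0]) cube([58, 58, 397]);
translate([1996, 240, 0]) cube([58, 58, 397]);


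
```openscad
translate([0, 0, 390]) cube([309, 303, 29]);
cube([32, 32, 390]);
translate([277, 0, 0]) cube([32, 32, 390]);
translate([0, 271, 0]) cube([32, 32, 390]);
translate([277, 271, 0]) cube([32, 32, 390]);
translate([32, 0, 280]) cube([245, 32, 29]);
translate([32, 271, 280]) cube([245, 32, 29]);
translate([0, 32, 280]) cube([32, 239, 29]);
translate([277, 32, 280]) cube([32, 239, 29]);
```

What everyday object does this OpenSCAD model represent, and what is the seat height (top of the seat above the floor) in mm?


A stool. The seat height is 419 mm.

A 309×303×29 slab at z = 390 on four corner posts — a stool. The seat top is 390 + 29 = 419 mm.


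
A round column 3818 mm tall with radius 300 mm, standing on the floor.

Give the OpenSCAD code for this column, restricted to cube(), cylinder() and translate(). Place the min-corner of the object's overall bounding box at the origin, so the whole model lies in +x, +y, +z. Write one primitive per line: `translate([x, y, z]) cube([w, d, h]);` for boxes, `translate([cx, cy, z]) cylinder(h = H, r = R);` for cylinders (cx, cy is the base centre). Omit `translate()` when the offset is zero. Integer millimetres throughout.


translate([300, 300, 0]) cylinder(h = 3818, r = 300);


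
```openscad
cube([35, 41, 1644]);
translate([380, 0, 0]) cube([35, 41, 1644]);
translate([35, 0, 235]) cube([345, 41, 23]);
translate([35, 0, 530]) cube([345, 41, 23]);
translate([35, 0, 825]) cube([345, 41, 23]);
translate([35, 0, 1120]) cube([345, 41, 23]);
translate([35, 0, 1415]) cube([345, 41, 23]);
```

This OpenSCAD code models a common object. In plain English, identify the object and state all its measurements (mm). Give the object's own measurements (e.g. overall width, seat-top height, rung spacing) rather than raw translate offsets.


A straight ladder. Two 35×41 mm vertical rails, 1644 mm tall, stand 415 mm apart (outside-to-outside) with their front faces coplanar on the −y side. 5 rungs, each 41 mm deep and 23 mm tall, span between the inner faces of the rails, front faces flush with the rails. The lowest rung's underside is at z = 235 mm and rungs are spaced 295 mm apart (underside to underside).


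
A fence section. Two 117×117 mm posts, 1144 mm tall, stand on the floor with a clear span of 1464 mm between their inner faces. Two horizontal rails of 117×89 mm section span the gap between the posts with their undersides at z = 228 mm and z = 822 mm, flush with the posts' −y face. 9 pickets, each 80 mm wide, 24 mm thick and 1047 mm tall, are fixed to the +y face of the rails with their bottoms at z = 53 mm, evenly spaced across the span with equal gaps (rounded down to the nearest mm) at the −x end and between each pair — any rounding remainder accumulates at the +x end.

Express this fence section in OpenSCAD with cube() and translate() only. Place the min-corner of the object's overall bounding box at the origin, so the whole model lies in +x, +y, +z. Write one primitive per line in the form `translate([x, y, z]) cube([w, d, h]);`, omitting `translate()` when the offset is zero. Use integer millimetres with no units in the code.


cube([117, 117, 1144]);
translate([1581, 0, 0]) cube([117, 117, 1144]);
translate([117, 0, 228]) cube([1464, 117, 89]);
translate([117, 0, 822]) cube([1464, 117, 89]);
translate([191, 117, 53]) cube([80, 24, 1047]);
translate([345, 117, 53]) cube([80, 24, 1047]);
translate([499, 117, 53]) cube([80, 24, 1047]);
translate([653, 117, 53]) cube([80, 24, 1047]);
translate([807, 117, 53]) cube([80, 24, 1047]);
translate([961, 117, 53]) cube([80, 24, 1047]);
translate([1115, 117, 53]) cube([80, 24, 1047]);
translate([1269, 117, 53]) cube([80, 24, 1047]);
translate([1423, 117, 53]) cube([80, 24, 1047]);


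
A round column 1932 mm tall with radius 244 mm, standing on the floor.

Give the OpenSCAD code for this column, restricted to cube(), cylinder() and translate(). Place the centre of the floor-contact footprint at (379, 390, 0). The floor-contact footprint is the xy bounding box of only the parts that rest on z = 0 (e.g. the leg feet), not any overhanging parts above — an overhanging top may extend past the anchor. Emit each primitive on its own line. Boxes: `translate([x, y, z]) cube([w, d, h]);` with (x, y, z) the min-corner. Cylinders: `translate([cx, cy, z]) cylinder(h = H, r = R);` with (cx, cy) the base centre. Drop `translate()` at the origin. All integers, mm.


translate([379, 390, 0]) cylinder(h = 1932, r = 244);


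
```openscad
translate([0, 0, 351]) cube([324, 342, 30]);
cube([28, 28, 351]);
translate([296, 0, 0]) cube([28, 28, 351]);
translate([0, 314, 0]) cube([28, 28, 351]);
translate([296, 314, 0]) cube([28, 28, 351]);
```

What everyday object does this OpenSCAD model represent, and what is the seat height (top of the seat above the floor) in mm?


A stool. The seat height is 381 mm.

A 324×342×30 slab at z = 351 on four corner posts — a stool. The seat top is 351 + 30 = 381 mm.


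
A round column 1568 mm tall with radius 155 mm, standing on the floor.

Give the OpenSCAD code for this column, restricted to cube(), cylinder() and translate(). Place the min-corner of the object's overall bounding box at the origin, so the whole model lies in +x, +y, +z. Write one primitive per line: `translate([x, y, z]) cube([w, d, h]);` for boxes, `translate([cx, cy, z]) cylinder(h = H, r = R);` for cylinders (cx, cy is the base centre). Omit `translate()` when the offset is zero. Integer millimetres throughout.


translate([155, 155, 0]) cylinder(h = 1568, r = 155);


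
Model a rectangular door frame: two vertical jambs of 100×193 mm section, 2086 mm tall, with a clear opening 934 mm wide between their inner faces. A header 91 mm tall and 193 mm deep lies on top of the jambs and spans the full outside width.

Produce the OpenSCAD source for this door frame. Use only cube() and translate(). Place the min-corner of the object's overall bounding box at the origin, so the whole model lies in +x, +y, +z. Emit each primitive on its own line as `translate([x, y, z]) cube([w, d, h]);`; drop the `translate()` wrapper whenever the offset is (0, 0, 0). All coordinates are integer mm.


cube([100, 193, 2086]);
translate([1034, 0, 0]) cube([100, 193, 2086]);
translate([0, 0, 2086]) cube([1134, 193, 91]);


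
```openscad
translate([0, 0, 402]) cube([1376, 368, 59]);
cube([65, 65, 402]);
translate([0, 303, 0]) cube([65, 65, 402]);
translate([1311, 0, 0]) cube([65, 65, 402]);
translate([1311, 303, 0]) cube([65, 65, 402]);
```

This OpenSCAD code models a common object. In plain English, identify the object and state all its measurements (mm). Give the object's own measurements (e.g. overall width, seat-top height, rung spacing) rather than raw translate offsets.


A long wooden bench with a 1376 mm (x) × 368 mm (y) seat, 59 mm thick, its top surface 461 mm above the floor. Four 65 mm square legs at the seat corners, flush with the edges, run from z = 0 to the seat underside.


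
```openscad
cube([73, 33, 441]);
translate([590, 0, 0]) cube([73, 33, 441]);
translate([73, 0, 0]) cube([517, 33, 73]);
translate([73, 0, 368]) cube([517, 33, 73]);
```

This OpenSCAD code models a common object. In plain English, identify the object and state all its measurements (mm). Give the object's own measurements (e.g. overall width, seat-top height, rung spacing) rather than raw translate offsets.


A rectangular picture frame lying in the x–z plane (depth along y). The opening is 517 mm wide (x) by 295 mm tall (z), surrounded by a border 73 mm wide on all four sides. The frame is 33 mm deep and is made of two full-height vertical stiles with two horizontal rails fitted between them.


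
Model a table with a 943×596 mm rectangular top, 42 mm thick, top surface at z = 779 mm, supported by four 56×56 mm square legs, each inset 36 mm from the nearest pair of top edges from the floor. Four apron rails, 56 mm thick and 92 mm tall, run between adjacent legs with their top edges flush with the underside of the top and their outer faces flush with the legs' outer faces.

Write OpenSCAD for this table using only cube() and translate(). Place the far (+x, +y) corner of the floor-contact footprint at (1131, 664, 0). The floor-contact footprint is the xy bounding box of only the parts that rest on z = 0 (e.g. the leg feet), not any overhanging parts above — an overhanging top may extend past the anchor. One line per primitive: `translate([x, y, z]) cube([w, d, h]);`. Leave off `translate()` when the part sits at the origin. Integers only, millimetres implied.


translate([224, 104, 737]) cube([943, 596, 42]);
translate([260, 140, 0]) cube([56, 56, 737]);
translate([1075, 140, 0]) cube([56, 56, 737]);
translate([260, 608, 0]) cube([56, 56, 737]);
translate([1075, 608, 0]) cube([56, 56, 737]);
translate([316, 140, 645]) cube([759, 56, 92]);
translate([316, 608, 645]) cube([759, 56, 92]);
translate([260, 196, 645]) cube([56, 412, 92]);
translate([1075, 196, 645]) cube([56, 412, 92]);


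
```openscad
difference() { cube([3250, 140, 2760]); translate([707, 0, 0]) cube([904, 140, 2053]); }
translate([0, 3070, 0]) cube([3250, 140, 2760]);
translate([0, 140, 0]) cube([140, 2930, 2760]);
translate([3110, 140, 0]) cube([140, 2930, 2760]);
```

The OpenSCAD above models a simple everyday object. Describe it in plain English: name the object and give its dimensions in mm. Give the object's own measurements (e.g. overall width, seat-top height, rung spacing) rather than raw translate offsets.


A single room: four walls, each 2760 mm tall and 140 mm thick, enclosing an outside footprint 3250×3210 mm (x × y), no floor or roof. The front and back walls (−y and +y sides) run the full x-width; the side walls fit between their inner faces. A door opening 904 mm wide and 2053 mm tall is cut through the front wall from the floor up, its −x edge 707 mm from the wall's −x end.


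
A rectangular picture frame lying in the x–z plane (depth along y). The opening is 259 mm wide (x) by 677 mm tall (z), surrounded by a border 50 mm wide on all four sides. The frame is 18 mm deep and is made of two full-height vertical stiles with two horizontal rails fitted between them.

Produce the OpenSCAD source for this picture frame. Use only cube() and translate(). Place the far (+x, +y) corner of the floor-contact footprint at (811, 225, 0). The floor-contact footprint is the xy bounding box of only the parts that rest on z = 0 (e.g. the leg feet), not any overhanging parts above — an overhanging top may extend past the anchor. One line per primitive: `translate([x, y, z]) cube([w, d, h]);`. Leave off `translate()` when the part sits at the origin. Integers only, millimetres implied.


translate([452, 207, 0]) cube([50, 18, 777]);
translate([761, 207, 0]) cube([50, 18, 777]);
translate([502, 207, 0]) cube([259, 18, 50]);
translate([502, 207, 727]) cube([259, 18, 50]);


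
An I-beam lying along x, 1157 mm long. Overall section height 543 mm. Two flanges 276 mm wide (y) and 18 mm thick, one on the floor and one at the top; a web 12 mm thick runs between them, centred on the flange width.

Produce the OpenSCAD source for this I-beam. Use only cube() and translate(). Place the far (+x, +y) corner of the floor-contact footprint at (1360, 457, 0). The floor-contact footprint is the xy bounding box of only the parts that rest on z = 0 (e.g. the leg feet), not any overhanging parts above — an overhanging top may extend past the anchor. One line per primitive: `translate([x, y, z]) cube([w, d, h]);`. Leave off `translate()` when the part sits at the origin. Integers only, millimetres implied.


translate([203, 181, 0]) cube([1157, 276, 18]);
translate([203, 313, 18]) cube([1157, 12, 507]);
translate([203, 181, 525]) cube([1157, 276, 18]);


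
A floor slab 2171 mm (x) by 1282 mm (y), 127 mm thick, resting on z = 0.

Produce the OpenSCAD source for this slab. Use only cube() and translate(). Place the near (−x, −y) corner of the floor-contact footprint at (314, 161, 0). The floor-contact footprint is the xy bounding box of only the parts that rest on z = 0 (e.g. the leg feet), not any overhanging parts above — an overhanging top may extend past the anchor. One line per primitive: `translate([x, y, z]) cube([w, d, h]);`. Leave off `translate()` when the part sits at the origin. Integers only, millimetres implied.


translate([314, 161, 0]) cube([2171, 1282, 127]);


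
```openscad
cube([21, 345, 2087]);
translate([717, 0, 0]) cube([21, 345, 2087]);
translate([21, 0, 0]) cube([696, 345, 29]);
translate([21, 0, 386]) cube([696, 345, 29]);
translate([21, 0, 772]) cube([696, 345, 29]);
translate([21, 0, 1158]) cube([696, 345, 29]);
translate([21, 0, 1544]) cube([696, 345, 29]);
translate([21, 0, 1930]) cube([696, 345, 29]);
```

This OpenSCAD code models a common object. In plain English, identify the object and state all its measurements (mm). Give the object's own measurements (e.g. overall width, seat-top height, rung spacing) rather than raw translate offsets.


An open bookshelf. Two side panels, each 21 mm thick, 345 mm deep and 2087 mm tall, stand 738 mm apart (outside-to-outside). Between them sit 6 shelves, each 29 mm thick and 345 mm deep, spanning the full gap between the sides. The bottom shelf rests on the floor (its underside at z = 0) and the clear gap between one shelf's top and the next shelf's underside is 357 mm.


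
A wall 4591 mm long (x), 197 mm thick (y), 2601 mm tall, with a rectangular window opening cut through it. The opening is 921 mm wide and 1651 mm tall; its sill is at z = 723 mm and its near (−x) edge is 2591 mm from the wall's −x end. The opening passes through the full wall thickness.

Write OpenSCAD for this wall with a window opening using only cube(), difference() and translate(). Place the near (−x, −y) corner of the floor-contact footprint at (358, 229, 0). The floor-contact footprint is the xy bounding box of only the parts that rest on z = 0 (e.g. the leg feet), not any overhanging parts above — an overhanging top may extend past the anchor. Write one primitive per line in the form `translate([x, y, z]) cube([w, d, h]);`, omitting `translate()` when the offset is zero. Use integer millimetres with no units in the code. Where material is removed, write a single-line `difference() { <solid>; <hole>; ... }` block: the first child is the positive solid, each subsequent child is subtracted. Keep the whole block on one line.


difference() { translate([358, 229, 0]) cube([4591, 197, 2601]); translate([2949, 229, 723]) cube([921, 197, 1651]); }


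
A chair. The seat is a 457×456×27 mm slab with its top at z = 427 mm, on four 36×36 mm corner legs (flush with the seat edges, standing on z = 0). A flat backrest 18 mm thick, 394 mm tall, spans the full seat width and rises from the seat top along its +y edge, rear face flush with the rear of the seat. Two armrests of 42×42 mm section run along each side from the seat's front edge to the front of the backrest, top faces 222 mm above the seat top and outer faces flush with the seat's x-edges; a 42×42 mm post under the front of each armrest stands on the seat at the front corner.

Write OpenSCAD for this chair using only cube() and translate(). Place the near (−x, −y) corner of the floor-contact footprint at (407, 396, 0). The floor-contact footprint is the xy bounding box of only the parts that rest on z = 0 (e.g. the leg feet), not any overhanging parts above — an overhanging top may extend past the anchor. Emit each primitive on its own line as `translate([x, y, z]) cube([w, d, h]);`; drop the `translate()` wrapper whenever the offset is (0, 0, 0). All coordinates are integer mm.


// leg_h = 427 - 27 = 400
// arm post h = 222 - 42 = 180
translate([407, 396, 400]) cube([457, 456, 27]);
translate([407, 396, 0]) cube([36, 36, 400]);
translate([828, 396, 0]) cube([36, 36, 400]);
translate([407, 816, 0]) cube([36, 36, 400]);
translate([828, 816, 0]) cube([36, 36, 400]);
translate([407, 834, 427]) cube([457, 18, 394]);
translate([407, 396, 607]) cube([42, 438, 42]);
translate([822, 396, 607]) cube([42, 438, 42]);
translate([407, 396, 427]) cube([42, 42, 180]);
translate([822, 396, 427]) cube([42, 42, 180]);


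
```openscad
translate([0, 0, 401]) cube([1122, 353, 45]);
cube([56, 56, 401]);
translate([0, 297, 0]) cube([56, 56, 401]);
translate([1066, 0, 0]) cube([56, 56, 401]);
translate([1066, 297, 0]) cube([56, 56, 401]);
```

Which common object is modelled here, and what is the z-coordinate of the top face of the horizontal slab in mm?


A bench. The seat-top height is 446 mm.

A long slab on four corner posts — a bench. The slab sits at z = 401 with thickness 45, so the top is 401 + 45 = 446 mm.


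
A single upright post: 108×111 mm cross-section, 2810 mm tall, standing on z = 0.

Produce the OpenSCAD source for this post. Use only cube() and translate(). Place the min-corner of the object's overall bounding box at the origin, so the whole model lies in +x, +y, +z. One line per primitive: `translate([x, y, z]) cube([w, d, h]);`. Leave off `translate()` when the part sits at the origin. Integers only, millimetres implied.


cube([108, 111, 2810]);


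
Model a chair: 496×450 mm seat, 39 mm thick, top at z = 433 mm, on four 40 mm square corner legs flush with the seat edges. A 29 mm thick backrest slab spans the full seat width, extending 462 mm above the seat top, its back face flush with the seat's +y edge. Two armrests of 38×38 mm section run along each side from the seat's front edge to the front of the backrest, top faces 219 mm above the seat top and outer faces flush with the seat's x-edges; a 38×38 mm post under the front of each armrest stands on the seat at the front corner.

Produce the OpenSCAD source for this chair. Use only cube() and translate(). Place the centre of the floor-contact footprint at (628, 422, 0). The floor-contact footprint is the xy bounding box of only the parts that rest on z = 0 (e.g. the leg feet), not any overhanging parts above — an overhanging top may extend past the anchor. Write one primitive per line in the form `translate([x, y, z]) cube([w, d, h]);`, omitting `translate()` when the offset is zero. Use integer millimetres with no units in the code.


translate([380, 197, 394]) cube([496, 450, 39]);
translate([380, 197, 0]) cube([40, 40, 394]);
translate([836, 197, 0]) cube([40, 40, 394]);
translate([380, 607, 0]) cube([40, 40, 394]);
translate([836, 607, 0]) cube([40, 40, 394]);
translate([380, 618, 433]) cube([496, 29, 462]);
translate([380, 197, 614]) cube([38, 421, 38]);
translate([838, 197, 614]) cube([38, 421, 38]);
translate([380, 197, 433]) cube([38, 38, 181]);
translate([838, 197, 433]) cube([38, 38, 181]);


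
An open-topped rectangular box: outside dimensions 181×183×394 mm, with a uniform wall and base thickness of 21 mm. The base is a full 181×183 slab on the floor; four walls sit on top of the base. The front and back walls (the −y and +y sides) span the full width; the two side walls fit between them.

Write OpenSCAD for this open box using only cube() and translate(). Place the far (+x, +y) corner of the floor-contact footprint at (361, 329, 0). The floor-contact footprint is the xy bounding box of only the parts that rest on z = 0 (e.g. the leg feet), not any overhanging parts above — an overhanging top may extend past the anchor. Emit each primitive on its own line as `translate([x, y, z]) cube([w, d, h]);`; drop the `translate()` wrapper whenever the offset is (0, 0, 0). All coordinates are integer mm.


translate([180, 146, 0]) cube([181, 183, 21]);
translate([180, 146, 21]) cube([181, 21, 373]);
translate([180, 308, 21]) cube([181, 21, 373]);
translate([180, 167, 21]) cube([21, 141, 373]);
translate([340, 167, 21]) cube([21, 141, 373]);


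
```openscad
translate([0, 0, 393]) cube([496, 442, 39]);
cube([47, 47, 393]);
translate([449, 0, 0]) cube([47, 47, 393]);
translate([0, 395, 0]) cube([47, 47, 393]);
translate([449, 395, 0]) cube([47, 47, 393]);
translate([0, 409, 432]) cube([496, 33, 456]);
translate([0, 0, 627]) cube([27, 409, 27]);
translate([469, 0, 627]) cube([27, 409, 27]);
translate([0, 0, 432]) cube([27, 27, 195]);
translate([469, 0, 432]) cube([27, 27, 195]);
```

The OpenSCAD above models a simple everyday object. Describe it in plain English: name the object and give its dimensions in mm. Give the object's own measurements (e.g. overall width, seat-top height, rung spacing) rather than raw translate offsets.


A chair. The seat is a 496×442×39 mm slab with its top at z = 432 mm, on four 47×47 mm corner legs (flush with the seat edges, standing on z = 0). A flat backrest 33 mm thick, 456 mm tall, spans the full seat width and rises from the seat top along its +y edge, rear face flush with the rear of the seat. Two armrests of 27×27 mm section run along each side from the seat's front edge to the front of the backrest, top faces 222 mm above the seat top and outer faces flush with the seat's x-edges; a 27×27 mm post under the front of each armrest stands on the seat at the front corner.


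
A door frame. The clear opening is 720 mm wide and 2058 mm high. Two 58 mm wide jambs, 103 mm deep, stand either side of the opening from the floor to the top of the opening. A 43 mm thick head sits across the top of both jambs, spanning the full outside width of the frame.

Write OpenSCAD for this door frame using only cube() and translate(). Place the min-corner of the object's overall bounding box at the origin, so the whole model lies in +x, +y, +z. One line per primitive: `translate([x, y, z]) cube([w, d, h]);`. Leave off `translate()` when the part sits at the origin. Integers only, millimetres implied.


cube([58, 103, 2058]);
translate([778, 0, 0]) cube([58, 103, 2058]);
translate([0, 0, 2058]) cube([836, 103, 43]);


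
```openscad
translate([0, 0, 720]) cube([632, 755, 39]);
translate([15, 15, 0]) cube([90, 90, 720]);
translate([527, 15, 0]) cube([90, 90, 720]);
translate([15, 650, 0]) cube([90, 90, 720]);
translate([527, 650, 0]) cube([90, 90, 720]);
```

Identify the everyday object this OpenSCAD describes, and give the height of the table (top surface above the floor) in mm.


A table. The table height is 759 mm.

A 632×755×39 slab sits at z = 720 on four 90 mm square posts — a table. The top surface is at 720 + 39 = 759 mm.


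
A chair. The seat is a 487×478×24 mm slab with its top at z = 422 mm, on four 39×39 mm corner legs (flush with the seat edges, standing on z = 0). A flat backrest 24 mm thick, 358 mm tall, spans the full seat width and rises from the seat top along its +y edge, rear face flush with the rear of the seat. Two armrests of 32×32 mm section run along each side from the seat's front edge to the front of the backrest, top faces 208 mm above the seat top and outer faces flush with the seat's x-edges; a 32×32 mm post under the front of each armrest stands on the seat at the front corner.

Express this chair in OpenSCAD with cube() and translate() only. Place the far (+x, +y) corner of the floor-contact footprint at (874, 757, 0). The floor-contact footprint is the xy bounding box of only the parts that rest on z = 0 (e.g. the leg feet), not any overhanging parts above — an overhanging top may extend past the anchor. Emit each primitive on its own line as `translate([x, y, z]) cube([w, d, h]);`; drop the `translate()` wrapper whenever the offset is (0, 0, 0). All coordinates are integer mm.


translate([387, 279, 398]) cube([487, 478, 24]);
translate([387, 279, 0]) cube([39, 39, 398]);
translate([835, 279, 0]) cube([39, 39, 398]);
translate([387, 718, 0]) cube([39, 39, 398]);
translate([835, 718, 0]) cube([39, 39, 398]);
translate([387, 733, 422]) cube([487, 24, 358]);
translate([387, 279, 598]) cube([32, 454, 32]);
translate([842, 279, 598]) cube([32, 454, 32]);
translate([387, 279, 422]) cube([32, 32, 176]);
translate([842, 279, 422]) cube([32, 32, 176]);


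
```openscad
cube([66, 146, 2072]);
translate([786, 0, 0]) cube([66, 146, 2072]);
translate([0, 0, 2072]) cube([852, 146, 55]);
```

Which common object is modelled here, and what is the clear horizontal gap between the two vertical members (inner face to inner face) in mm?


A door frame. The clear opening width is 720 mm.

Two 2072 mm tall posts with a header on top — a door frame. The left jamb is 66 mm wide at x = 0; the right jamb starts at x = 786. The clear opening is 786 − 66 = 720 mm.


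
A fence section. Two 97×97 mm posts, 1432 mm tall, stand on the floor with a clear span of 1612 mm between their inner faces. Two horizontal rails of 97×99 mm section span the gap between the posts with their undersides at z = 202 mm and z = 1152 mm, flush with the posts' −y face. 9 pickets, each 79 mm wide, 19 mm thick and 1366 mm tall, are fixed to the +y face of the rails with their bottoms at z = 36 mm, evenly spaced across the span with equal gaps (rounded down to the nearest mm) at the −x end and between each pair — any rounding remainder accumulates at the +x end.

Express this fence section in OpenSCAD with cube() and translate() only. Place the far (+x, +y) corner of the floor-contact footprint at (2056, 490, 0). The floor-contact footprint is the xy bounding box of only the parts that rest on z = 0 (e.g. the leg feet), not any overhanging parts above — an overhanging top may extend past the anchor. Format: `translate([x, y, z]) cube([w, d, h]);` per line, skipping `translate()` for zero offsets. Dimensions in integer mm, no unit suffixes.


translate([250, 393, 0]) cube([97, 97, 1432]);
translate([1959, 393, 0]) cube([97, 97, 1432]);
translate([347, 393, 202]) cube([1612, 97, 99]);
translate([347, 393, 1152]) cube([1612, 97, 99]);
translate([437, 490, 36]) cube([79, 19, 1366]);
translate([606, 490, 36]) cube([79, 19, 1366]);
translate([775, 490, 36]) cube([79, 19, 1366]);
translate([944, 490, 36]) cube([79, 19, 1366]);
translate([1113, 490, 36]) cube([79, 19, 1366]);
translate([1282, 490, 36]) cube([79, 19, 1366]);
translate([1451, 490, 36]) cube([79, 19, 1366]);
translate([1620, 490, 36]) cube([79, 19, 1366]);
translate([1789, 490, 36]) cube([79, 19, 1366]);


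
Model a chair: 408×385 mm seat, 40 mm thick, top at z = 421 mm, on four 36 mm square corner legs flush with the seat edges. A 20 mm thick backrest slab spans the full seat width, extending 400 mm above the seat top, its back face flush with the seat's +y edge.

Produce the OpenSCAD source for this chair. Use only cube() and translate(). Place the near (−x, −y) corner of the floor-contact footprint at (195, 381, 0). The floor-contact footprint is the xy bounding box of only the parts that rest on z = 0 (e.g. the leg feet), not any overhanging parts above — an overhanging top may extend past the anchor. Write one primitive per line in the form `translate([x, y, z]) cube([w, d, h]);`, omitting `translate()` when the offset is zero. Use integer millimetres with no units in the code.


translate([195, 381, 381]) cube([408, 385, 40]);
translate([195, 381, 0]) cube([36, 36, 381]);
translate([567, 381, 0]) cube([36, 36, 381]);
translate([195, 730, 0]) cube([36, 36, 381]);
translate([567, 730, 0]) cube([36, 36, 381]);
translate([195, 746, 421]) cube([408, 20, 400]);


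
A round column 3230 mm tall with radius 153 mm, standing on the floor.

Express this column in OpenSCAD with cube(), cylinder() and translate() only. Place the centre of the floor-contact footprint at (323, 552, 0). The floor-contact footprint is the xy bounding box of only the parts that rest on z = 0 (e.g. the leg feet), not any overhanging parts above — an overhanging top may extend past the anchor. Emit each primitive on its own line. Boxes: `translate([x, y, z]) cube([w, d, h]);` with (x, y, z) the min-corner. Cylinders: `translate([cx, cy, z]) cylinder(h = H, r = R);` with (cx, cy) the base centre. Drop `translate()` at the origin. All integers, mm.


translate([323, 552, 0]) cylinder(h = 3230, r = 153);


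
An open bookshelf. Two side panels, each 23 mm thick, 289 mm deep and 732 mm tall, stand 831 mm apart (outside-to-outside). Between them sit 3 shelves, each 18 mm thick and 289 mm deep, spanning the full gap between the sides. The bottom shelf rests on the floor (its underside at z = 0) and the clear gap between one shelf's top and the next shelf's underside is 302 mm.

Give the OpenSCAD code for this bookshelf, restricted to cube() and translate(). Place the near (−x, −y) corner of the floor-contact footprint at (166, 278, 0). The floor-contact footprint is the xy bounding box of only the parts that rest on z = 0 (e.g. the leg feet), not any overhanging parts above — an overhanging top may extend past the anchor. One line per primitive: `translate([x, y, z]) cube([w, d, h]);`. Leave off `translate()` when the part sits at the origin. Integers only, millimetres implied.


translate([166, 278, 0]) cube([23, 289, 732]);
translate([974, 278, 0]) cube([23, 289, 732]);
translate([189, 278, 0]) cube([785, 289, 18]);
translate([189, 278, 320]) cube([785, 289, 18]);
translate([189, 278, 640]) cube([785, 289, 18]);


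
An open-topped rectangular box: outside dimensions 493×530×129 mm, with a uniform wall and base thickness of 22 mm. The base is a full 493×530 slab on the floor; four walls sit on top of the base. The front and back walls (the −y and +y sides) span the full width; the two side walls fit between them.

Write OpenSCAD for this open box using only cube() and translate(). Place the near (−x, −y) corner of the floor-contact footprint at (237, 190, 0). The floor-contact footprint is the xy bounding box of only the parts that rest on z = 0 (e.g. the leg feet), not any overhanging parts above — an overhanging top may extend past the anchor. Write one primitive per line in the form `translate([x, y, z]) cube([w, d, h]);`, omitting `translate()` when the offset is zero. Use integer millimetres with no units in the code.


translate([237, 190, 0]) cube([493, 530, 22]);
translate([237, 190, 22]) cube([493, 22, 107]);
translate([237, 698, 22]) cube([493, 22, 107]);
translate([237, 212, 22]) cube([22, 486, 107]);
translate([708, 212, 22]) cube([22, 486, 107]);


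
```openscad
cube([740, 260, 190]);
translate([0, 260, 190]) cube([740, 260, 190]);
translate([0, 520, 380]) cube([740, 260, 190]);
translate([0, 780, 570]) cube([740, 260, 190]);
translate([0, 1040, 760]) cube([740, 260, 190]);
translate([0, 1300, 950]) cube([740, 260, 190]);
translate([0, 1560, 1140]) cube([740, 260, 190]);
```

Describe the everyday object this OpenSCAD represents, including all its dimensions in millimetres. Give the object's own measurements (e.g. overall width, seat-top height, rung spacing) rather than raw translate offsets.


A straight staircase of 7 solid steps. Each step is 740 mm wide (x), 260 mm deep (y, the going) and 190 mm tall (the rise). The first step rests on the floor; each subsequent step sits one going further in +y and one rise higher in +z, directly behind and above the previous step with no overlap.


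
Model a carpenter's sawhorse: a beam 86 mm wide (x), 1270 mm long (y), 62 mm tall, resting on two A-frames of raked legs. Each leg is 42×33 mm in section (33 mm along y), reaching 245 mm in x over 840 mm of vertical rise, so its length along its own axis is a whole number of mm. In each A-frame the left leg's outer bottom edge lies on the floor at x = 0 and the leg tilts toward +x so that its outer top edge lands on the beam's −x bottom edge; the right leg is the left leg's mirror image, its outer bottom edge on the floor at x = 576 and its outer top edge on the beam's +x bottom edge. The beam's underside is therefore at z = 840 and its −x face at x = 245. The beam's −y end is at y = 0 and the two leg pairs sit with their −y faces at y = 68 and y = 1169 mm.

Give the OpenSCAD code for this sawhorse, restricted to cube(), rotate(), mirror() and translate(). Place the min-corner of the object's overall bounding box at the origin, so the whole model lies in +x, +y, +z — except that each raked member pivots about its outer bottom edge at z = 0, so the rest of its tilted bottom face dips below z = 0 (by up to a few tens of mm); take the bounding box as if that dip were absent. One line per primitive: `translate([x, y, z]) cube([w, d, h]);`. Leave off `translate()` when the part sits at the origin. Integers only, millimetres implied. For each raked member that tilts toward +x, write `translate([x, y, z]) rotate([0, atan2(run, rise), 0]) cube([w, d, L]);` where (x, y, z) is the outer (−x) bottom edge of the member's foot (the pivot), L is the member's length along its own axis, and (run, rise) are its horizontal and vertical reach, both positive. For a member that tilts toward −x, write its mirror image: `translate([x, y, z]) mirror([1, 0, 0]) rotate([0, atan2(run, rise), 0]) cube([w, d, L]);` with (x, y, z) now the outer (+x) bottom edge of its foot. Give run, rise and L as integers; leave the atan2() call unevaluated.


translate([245, 0, 840]) cube([86, 1270, 62]);
translate([0, 68, 0]) rotate([0, atan2(245, 840), 0]) cube([42, 33, 875]);
translate([576, 68, 0]) mirror([1, 0, 0]) rotate([0, atan2(245, 840), 0]) cube([42, 33, 875]);
translate([0, 1169, 0]) rotate([0, atan2(245, 840), 0]) cube([42, 33, 875]);
translate([576, 1169, 0]) mirror([1, 0, 0]) rotate([0, atan2(245, 840), 0]) cube([42, 33, 875]);


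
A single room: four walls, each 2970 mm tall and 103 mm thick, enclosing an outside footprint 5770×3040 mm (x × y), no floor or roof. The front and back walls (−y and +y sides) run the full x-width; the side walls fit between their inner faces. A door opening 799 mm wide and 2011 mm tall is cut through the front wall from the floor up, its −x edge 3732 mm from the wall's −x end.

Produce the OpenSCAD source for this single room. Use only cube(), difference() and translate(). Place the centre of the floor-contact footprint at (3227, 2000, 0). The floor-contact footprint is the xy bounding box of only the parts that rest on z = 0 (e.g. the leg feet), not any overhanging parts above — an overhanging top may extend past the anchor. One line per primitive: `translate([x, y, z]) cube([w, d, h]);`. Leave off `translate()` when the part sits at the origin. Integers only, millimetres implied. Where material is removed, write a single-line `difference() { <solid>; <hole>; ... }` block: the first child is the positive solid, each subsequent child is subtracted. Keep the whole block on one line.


difference() { translate([342, 480, 0]) cube([5770, 103, 2970]); translate([4074, 480, 0]) cube([799, 103, 2011]); }
translate([342, 3417, 0]) cube([5770, 103, 2970]);
translate([342, 583, 0]) cube([103, 2834, 2970]);
translate([6009, 583, 0]) cube([103, 2834, 2970]);


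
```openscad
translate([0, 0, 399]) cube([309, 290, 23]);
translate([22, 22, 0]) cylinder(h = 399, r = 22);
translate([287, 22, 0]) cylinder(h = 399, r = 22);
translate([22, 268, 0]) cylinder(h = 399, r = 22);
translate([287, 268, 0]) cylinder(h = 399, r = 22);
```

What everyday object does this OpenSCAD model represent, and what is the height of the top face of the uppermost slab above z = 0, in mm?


A stool. The seat height is 422 mm.

A 309×290×23 slab at z = 399 on four corner cylinders — a stool. The seat top is 399 + 23 = 422 mm.


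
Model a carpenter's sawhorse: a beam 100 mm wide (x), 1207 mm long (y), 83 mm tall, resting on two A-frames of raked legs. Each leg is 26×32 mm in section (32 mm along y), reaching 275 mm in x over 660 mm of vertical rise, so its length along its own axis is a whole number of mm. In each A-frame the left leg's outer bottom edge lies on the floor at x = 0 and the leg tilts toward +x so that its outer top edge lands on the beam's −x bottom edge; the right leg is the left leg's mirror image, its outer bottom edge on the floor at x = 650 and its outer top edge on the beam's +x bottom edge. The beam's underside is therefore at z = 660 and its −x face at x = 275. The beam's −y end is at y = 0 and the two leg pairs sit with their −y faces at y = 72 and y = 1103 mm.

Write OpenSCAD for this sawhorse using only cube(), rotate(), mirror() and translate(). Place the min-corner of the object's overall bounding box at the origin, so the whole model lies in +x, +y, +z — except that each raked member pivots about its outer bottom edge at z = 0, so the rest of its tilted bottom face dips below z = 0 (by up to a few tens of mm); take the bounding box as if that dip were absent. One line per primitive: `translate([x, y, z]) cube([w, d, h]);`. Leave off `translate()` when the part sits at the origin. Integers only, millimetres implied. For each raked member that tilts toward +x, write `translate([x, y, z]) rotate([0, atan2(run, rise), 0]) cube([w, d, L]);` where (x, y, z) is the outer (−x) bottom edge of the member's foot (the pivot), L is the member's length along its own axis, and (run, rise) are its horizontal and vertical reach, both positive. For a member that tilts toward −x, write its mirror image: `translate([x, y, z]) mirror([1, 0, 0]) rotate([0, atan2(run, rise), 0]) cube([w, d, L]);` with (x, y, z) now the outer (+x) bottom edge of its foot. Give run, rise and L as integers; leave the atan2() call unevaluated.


translate([275, 0, 660]) cube([100, 1207, 83]);
translate([0, 72, 0]) rotate([0, atan2(275, 660), 0]) cube([26, 32, 715]);
translate([650, 72, 0]) mirror([1, 0, 0]) rotate([0, atan2(275, 660), 0]) cube([26, 32, 715]);
translate([0, 1103, 0]) rotate([0, atan2(275, 660), 0]) cube([26, 32, 715]);
translate([650, 1103, 0]) mirror([1, 0, 0]) rotate([0, atan2(275, 660), 0]) cube([26, 32, 715]);


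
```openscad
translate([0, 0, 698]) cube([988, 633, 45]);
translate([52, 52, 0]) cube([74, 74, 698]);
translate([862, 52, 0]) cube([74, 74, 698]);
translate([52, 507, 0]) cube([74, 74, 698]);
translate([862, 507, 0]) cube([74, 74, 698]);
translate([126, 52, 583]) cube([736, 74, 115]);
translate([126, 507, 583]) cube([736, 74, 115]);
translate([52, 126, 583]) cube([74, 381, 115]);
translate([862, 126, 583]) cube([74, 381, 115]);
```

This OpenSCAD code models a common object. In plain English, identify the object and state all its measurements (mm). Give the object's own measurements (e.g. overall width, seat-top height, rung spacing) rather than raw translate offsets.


A table: top 988 mm (x) × 633 mm (y), 45 mm thick, upper face at z = 743 mm, on four 74×74 mm square legs, each inset 52 mm from the nearest pair of top edges from z = 0 to the bottom of the top. Four apron rails, 74 mm thick and 115 mm tall, run between adjacent legs with their top edges flush with the underside of the top and their outer faces flush with the legs' outer faces.
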